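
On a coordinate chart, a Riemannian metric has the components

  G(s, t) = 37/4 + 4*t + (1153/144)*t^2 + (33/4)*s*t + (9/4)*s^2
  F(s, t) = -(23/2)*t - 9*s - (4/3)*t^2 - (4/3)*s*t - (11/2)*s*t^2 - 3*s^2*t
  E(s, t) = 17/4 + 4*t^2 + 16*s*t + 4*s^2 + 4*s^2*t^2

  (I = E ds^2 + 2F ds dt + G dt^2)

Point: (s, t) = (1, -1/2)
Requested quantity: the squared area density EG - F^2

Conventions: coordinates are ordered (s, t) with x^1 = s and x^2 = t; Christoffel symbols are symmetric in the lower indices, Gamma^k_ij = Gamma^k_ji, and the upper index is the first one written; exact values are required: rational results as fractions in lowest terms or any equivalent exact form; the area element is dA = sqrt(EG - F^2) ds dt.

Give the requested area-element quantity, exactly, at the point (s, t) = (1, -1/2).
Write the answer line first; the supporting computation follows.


Answer: EG - F^2 = 20285/2304

E = 9/4, F = -67/24, G = 4249/576; EG - F^2 = 20285/2304


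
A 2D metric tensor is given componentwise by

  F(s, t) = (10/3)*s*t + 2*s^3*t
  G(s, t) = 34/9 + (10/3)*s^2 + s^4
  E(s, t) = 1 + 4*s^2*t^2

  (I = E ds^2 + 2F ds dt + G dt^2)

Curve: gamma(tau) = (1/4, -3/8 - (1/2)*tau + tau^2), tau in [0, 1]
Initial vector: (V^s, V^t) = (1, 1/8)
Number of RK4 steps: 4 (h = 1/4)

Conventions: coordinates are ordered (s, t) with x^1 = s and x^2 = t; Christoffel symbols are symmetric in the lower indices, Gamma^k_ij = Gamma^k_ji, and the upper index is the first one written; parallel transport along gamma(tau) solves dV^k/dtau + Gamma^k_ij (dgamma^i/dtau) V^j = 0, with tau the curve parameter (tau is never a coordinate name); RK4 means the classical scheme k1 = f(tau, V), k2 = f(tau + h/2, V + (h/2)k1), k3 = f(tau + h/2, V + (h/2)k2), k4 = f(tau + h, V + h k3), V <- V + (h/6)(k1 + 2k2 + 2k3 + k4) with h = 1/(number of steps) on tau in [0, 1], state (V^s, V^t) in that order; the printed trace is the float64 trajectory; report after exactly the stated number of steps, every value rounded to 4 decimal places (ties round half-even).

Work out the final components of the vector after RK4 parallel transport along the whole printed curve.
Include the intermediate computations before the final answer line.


gamma'(tau) = (0, -1/2 + 2*tau); f(tau, V)^k = -Gamma^k_ij(gamma(tau)) gamma'^i(tau) V^j; h = 1/4; intermediate values shown to 6 dp
curve data and Christoffel symbols at the stage parameters:
  tau = 0.000000: gamma = (0.250000, -0.375000), gamma' = (0.000000, -0.500000); Gamma_sss = 0.034936, Gamma_sst = -0.023291, Gamma_stt = 0.000000, Gamma_tss = -0.322191, Gamma_tst = 0.214794, Gamma_ttt = 0.000000
  tau = 0.125000: gamma = (0.250000, -0.421875), gamma' = (0.000000, -0.250000); Gamma_sss = 0.044114, Gamma_sst = -0.026142, Gamma_stt = 0.000000, Gamma_tss = -0.361626, Gamma_tst = 0.214297, Gamma_ttt = 0.000000
  tau = 0.250000: gamma = (0.250000, -0.437500), gamma' = (0.000000, 0.000000); Gamma_sss = 0.047403, Gamma_sst = -0.027087, Gamma_stt = 0.000000, Gamma_tss = -0.374708, Gamma_tst = 0.214119, Gamma_ttt = 0.000000
  tau = 0.375000: gamma = (0.250000, -0.421875), gamma' = (0.000000, 0.250000); Gamma_sss = 0.044114, Gamma_sst = -0.026142, Gamma_stt = 0.000000, Gamma_tss = -0.361626, Gamma_tst = 0.214297, Gamma_ttt = 0.000000
  tau = 0.500000: gamma = (0.250000, -0.375000), gamma' = (0.000000, 0.500000); Gamma_sss = 0.034936, Gamma_sst = -0.023291, Gamma_stt = 0.000000, Gamma_tss = -0.322191, Gamma_tst = 0.214794, Gamma_ttt = 0.000000
  tau = 0.625000: gamma = (0.250000, -0.296875), gamma' = (0.000000, 0.750000); Gamma_sss = 0.021968, Gamma_sst = -0.018499, Gamma_stt = 0.000000, Gamma_tss = -0.255902, Gamma_tst = 0.215497, Gamma_ttt = 0.000000
  tau = 0.750000: gamma = (0.250000, -0.187500), gamma' = (0.000000, 1.000000); Gamma_sss = 0.008792, Gamma_sst = -0.011722, Gamma_stt = 0.000000, Gamma_tss = -0.162158, Gamma_tst = 0.216210, Gamma_ttt = 0.000000
  tau = 0.875000: gamma = (0.250000, -0.046875), gamma' = (0.000000, 1.250000); Gamma_sss = 0.000551, Gamma_sst = -0.002937, Gamma_stt = 0.000000, Gamma_tss = -0.040623, Gamma_tst = 0.216657, Gamma_ttt = 0.000000
  tau = 1.000000: gamma = (0.250000, 0.125000), gamma' = (0.000000, 1.500000); Gamma_sss = 0.003912, Gamma_sst = 0.007824, Gamma_stt = 0.000000, Gamma_tss = 0.108237, Gamma_tst = 0.216475, Gamma_ttt = 0.000000
step 0: V^s = 1.0000, V^t = 0.1250
step 1: k1 = (-0.011645, 0.107397), k2 = (-0.006526, 0.053496), k3 = (-0.006530, 0.053531), k4 = (0.000000, 0.000000); V <- V + (h/6)(k1 + 2k2 + 2k3 + k4): V^s = 0.9984, V^t = 0.1384
step 2: k1 = (0.000000, 0.000000), k2 = (0.006525, -0.053490), k3 = (0.006530, -0.053534), k4 = (0.011646, -0.107403); V <- V + (h/6)(k1 + 2k2 + 2k3 + k4): V^s = 1.0000, V^t = 0.1250
step 3: k1 = (0.011645, -0.107397), k2 = (0.013894, -0.161858), k3 = (0.013898, -0.161903), k4 = (0.011763, -0.216962); V <- V + (h/6)(k1 + 2k2 + 2k3 + k4): V^s = 1.0033, V^t = 0.0845
step 4: k1 = (0.011761, -0.216922), k2 = (0.003688, -0.272110), k3 = (0.003685, -0.271837), k4 = (-0.011786, -0.326080); V <- V + (h/6)(k1 + 2k2 + 2k3 + k4): V^s = 1.0039, V^t = 0.0166

Answer: V^s = 1.0039, V^t = 0.0166


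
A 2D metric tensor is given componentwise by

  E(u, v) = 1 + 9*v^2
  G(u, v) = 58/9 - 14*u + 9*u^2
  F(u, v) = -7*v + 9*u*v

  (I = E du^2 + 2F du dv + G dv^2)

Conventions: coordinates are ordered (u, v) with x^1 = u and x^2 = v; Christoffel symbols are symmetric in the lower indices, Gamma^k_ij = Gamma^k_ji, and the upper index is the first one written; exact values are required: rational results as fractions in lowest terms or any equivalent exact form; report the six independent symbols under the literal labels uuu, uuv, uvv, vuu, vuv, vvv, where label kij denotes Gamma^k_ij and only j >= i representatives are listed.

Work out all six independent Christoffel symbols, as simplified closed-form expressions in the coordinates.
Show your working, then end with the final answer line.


E = 1 + 9*v^2; F = -7*v + 9*u*v; G = 58/9 - 14*u + 9*u^2
Gamma^k_ij = (1/2) g^{kl} (d_i g_jl + d_j g_il - d_l g_ij), with g^inv = (1/(EG-F^2)) [[G, -F], [-F, E]]
first partials: E_u = 0, E_v = 18*v, F_u = 9*v, F_v = -7 + 9*u, G_u = -14 + 18*u, G_v = 0
D = EG - F^2 = 58/9 - 14*u + 9*v^2 + 9*u^2
expanded: Gamma^u_uu = (G E_u - 2F F_u + F E_v)/(2D), Gamma^u_uv = (G E_v - F G_u)/(2D), Gamma^u_vv = (2G F_v - G G_u - F G_v)/(2D), Gamma^v_uu = (2E F_u - E E_v - F E_u)/(2D), Gamma^v_uv = (E G_u - F E_v)/(2D), Gamma^v_vv = (E G_v - 2F F_v + F G_u)/(2D); substitute and cancel common factors

Answer: Gamma_uuu = 0, Gamma_uuv = 81*v/(81*u^2 - 126*u + 81*v^2 + 58), Gamma_uvv = 0, Gamma_vuu = 0, Gamma_vuv = (81*u - 63)/(81*u^2 - 126*u + 81*v^2 + 58), Gamma_vvv = 0


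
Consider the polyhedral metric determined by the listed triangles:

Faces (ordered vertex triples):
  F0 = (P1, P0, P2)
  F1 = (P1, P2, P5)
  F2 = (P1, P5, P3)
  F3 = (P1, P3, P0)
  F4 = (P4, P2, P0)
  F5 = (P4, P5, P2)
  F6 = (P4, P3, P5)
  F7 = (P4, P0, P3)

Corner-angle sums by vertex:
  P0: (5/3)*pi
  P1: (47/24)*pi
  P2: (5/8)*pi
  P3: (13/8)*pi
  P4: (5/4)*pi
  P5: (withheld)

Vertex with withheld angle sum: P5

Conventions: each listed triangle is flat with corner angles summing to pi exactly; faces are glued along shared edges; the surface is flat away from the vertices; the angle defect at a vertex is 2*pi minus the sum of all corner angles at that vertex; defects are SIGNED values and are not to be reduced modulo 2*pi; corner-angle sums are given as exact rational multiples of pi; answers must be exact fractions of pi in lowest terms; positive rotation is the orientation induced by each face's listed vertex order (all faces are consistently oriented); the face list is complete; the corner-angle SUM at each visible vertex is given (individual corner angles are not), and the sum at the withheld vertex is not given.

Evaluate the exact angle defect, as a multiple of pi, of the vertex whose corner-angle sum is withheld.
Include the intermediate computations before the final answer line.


V = 6, E = 12, F = 8; chi = V - E + F = 2
Gauss-Bonnet: total defect = 2*pi*chi = 4*pi; visible defects sum to (23/8)*pi

Answer: defect(P5) = (9/8)*pi


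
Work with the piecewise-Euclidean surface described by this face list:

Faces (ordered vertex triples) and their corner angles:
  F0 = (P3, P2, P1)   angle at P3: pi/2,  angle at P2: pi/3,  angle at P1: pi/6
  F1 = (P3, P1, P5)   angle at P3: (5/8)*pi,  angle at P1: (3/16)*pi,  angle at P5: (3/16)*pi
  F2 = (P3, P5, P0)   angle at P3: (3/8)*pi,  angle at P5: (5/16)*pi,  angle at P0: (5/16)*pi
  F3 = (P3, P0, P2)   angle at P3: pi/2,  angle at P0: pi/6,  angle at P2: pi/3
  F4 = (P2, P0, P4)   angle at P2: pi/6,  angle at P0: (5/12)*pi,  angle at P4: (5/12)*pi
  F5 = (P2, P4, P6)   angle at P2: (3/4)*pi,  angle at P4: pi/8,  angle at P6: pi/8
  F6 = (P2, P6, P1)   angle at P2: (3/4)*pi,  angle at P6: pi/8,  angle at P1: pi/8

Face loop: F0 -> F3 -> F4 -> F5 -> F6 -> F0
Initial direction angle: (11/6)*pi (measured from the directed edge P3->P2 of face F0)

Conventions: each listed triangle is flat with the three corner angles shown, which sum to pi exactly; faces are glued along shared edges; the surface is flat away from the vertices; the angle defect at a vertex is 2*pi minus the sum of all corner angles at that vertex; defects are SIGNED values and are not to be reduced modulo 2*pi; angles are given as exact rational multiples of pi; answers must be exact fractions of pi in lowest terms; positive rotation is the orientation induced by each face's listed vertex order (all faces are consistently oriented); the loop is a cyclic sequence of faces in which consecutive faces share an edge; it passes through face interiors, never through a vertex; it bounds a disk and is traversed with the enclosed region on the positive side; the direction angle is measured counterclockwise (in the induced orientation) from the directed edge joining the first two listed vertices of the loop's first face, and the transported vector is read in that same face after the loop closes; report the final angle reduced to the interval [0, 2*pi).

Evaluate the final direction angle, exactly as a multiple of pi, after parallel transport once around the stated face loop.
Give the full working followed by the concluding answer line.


enclosed vertex P2: corner angles sum to (7/3)*pi, defect = 2*pi - (7/3)*pi = -pi/3
holonomy = initial angle + sum of enclosed defects (mod 2*pi), positive in the induced orientation
final angle = (11/6)*pi - pi/3 = (3/2)*pi (mod 2*pi)

Answer: final direction angle = (3/2)*pi


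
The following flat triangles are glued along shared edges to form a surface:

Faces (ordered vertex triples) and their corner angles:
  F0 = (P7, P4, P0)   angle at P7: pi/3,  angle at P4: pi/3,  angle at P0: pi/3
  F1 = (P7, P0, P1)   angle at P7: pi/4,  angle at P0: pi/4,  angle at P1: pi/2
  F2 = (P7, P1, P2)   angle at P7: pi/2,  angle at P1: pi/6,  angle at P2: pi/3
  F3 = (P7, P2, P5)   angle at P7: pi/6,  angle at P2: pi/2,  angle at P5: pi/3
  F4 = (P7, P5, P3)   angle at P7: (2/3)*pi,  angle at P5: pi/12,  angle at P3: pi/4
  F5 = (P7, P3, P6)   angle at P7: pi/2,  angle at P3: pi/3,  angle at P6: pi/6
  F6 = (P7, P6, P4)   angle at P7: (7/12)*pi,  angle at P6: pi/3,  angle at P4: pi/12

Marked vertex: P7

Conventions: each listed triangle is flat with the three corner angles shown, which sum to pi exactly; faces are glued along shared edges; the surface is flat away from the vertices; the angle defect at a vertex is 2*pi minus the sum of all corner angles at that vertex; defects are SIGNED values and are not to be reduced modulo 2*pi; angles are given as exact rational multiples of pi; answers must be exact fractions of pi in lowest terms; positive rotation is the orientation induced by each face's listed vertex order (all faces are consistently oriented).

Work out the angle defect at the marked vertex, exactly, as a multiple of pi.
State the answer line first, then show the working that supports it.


Answer: defect(P7) = -pi

Sum of corner angles at P7: 3*pi
defect = 2*pi - 3*pi


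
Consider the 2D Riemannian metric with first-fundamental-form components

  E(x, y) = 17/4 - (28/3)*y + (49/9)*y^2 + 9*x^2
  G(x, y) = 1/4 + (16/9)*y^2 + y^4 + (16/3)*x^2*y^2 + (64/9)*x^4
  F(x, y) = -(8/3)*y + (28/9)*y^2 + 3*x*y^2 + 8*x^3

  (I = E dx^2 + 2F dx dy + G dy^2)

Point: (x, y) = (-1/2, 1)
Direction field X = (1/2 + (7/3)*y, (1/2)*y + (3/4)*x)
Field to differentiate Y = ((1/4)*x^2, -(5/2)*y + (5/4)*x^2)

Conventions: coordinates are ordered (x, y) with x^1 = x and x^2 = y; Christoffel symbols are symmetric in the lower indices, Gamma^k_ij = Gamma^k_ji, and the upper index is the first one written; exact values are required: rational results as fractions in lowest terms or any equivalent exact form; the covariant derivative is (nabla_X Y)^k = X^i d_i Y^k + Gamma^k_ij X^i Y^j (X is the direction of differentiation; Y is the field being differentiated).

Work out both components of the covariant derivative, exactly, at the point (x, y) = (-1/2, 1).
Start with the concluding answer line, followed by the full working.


Answer: (nabla_X Y)^x = 357501/172576, (nabla_X Y)^y = 795239/258864

E = 47/18, F = -37/18, G = 173/36 at the point
E_x = -9, E_y = 14/9, F_x = 9, F_y = 5/9, G_x = -80/9, G_y = 92/9
EG - F^2 = 5393/648;  g^inv = (648/5393) * [[173/36, 37/18], [37/18, 47/18]]
first-kind symbols [ij,l] = (1/2)(d_i g_jl + d_j g_il - d_l g_ij): [xx,x] = E_x/2 = -9/2, [xx,y] = F_x - E_y/2 = 74/9, [xy,x] = E_y/2 = 7/9, [xy,y] = G_x/2 = -40/9, [yy,x] = F_y - G_x/2 = 5, [yy,y] = G_y/2 = 46/9
Gamma^x_ij = (G*[ij,x] - F*[ij,y])/(EG - F^2), Gamma^y_ij = (E*[ij,y] - F*[ij,x])/(EG - F^2)
Gamma_xxx = -3061/5393, Gamma_xxy = -3498/5393, Gamma_xyy = 22378/5393, Gamma_yxx = 7918/5393, Gamma_yxy = -6484/5393, Gamma_yyy = 15308/5393
X = (17/6, 1/8), Y = (1/16, -35/16) at the point


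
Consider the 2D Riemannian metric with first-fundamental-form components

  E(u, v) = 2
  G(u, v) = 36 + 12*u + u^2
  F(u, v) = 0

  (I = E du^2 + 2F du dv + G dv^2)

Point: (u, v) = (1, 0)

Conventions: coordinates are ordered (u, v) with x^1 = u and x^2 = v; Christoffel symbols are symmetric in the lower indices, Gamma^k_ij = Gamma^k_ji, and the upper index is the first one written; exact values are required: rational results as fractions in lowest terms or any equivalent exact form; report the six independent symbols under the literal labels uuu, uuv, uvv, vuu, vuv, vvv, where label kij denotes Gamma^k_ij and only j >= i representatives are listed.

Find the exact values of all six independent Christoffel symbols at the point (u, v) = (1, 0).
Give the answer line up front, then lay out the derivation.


Answer: Gamma_uuu = 0, Gamma_uuv = 0, Gamma_uvv = -7/2, Gamma_vuu = 0, Gamma_vuv = 1/7, Gamma_vvv = 0

E = 2, F = 0, G = 49 at the point
E_u = 0, E_v = 0, F_u = 0, F_v = 0, G_u = 14, G_v = 0
EG - F^2 = 98;  g^inv = (1/98) * [[49, 0], [0, 2]]
first-kind symbols [ij,l] = (1/2)(d_i g_jl + d_j g_il - d_l g_ij): [uu,u] = E_u/2 = 0, [uu,v] = F_u - E_v/2 = 0, [uv,u] = E_v/2 = 0, [uv,v] = G_u/2 = 7, [vv,u] = F_v - G_u/2 = -7, [vv,v] = G_v/2 = 0
Gamma^u_ij = (G*[ij,u] - F*[ij,v])/(EG - F^2), Gamma^v_ij = (E*[ij,v] - F*[ij,u])/(EG - F^2)


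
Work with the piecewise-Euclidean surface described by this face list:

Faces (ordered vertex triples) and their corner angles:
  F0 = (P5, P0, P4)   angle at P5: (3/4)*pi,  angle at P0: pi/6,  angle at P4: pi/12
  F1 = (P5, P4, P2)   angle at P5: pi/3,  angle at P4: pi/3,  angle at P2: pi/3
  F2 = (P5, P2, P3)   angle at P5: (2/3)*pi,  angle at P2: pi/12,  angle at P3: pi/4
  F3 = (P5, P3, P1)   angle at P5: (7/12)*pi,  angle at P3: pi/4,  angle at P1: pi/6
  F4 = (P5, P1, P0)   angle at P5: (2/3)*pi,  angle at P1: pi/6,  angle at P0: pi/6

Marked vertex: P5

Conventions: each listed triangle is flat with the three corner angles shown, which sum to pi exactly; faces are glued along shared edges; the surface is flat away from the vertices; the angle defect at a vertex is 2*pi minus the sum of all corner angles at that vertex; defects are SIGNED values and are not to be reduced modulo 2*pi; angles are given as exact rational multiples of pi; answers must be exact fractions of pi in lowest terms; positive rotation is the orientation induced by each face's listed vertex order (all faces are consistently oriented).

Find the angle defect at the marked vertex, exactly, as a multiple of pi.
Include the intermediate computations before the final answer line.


Sum of corner angles at P5: 3*pi
defect = 2*pi - 3*pi

Answer: defect(P5) = -pi


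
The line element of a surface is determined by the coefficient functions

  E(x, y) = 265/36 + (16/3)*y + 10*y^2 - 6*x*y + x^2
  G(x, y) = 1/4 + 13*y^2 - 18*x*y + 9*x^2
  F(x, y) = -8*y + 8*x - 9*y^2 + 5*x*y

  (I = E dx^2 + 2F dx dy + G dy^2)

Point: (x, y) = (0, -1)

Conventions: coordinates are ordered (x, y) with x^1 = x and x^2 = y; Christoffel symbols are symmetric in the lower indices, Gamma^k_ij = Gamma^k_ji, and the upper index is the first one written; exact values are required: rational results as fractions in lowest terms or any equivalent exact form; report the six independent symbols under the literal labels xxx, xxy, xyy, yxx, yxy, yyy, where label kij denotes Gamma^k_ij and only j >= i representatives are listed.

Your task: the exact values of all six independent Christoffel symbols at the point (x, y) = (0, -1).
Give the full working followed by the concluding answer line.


E = 433/36, F = -1, G = 53/4 at the point
E_x = 6, E_y = -44/3, F_x = 3, F_y = 10, G_x = 18, G_y = -26
EG - F^2 = 22805/144;  g^inv = (144/22805) * [[53/4, 1], [1, 433/36]]
first-kind symbols [ij,l] = (1/2)(d_i g_jl + d_j g_il - d_l g_ij): [xx,x] = E_x/2 = 3, [xx,y] = F_x - E_y/2 = 31/3, [xy,x] = E_y/2 = -22/3, [xy,y] = G_x/2 = 9, [yy,x] = F_y - G_x/2 = 1, [yy,y] = G_y/2 = -13
Gamma^x_ij = (G*[ij,x] - F*[ij,y])/(EG - F^2), Gamma^y_ij = (E*[ij,y] - F*[ij,x])/(EG - F^2)

Answer: Gamma_xxx = 7212/22805, Gamma_xxy = -12696/22805, Gamma_xyy = 36/22805, Gamma_yxx = 54988/68415, Gamma_yxy = 14532/22805, Gamma_yyy = -22372/22805


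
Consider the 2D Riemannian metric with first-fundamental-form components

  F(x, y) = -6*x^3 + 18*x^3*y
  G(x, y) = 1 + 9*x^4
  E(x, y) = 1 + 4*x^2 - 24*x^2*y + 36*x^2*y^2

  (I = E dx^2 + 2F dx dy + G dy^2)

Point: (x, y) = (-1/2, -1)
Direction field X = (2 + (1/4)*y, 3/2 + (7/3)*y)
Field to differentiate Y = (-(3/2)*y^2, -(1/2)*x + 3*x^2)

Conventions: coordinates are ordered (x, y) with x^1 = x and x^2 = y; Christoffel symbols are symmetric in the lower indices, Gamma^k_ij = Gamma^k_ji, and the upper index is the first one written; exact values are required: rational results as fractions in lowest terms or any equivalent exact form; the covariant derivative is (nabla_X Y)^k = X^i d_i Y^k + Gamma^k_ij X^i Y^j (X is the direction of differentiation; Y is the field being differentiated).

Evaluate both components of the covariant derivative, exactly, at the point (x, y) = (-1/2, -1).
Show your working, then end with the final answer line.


E = 17, F = 3, G = 25/16 at the point
E_x = -64, E_y = -24, F_x = -18, F_y = -9/4, G_x = -9/2, G_y = 0
EG - F^2 = 281/16;  g^inv = (16/281) * [[25/16, -3], [-3, 17]]
first-kind symbols [ij,l] = (1/2)(d_i g_jl + d_j g_il - d_l g_ij): [xx,x] = E_x/2 = -32, [xx,y] = F_x - E_y/2 = -6, [xy,x] = E_y/2 = -12, [xy,y] = G_x/2 = -9/4, [yy,x] = F_y - G_x/2 = 0, [yy,y] = G_y/2 = 0
Gamma^x_ij = (G*[ij,x] - F*[ij,y])/(EG - F^2), Gamma^y_ij = (E*[ij,y] - F*[ij,x])/(EG - F^2)
Gamma_xxx = -512/281, Gamma_xxy = -192/281, Gamma_xyy = 0, Gamma_yxx = -96/281, Gamma_yxy = -36/281, Gamma_yyy = 0
X = (7/4, -5/6), Y = (-3/2, 1) at the point

Answer: (nabla_X Y)^x = 131/562, (nabla_X Y)^y = -12617/2248


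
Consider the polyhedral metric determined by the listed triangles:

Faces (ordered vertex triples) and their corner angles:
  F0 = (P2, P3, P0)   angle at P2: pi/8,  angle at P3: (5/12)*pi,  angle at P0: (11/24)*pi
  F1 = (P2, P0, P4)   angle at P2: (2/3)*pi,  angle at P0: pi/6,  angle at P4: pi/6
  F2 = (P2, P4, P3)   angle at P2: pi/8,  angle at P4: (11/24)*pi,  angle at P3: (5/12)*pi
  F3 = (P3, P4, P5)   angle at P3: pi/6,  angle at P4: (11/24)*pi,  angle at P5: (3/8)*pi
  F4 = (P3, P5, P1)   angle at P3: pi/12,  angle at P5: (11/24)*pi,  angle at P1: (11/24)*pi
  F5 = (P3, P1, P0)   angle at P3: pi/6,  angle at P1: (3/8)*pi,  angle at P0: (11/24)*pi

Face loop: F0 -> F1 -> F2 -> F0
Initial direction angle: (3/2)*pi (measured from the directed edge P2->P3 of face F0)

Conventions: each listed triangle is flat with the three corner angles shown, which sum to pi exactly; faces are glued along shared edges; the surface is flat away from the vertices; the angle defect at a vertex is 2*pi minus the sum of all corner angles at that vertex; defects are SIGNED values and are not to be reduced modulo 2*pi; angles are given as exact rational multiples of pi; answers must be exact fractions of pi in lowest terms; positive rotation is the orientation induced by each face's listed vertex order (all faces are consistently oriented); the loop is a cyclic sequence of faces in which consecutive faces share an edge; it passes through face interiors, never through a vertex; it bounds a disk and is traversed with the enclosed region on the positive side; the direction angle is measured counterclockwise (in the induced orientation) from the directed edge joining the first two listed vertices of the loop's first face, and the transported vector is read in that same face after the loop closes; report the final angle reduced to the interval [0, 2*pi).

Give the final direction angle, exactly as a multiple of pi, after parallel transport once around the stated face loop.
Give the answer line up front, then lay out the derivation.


Answer: final direction angle = (7/12)*pi

enclosed vertex P2: corner angles sum to (11/12)*pi, defect = 2*pi - (11/12)*pi = (13/12)*pi
holonomy = initial angle + sum of enclosed defects (mod 2*pi), positive in the induced orientation
final angle = (3/2)*pi + (13/12)*pi = (7/12)*pi (mod 2*pi)


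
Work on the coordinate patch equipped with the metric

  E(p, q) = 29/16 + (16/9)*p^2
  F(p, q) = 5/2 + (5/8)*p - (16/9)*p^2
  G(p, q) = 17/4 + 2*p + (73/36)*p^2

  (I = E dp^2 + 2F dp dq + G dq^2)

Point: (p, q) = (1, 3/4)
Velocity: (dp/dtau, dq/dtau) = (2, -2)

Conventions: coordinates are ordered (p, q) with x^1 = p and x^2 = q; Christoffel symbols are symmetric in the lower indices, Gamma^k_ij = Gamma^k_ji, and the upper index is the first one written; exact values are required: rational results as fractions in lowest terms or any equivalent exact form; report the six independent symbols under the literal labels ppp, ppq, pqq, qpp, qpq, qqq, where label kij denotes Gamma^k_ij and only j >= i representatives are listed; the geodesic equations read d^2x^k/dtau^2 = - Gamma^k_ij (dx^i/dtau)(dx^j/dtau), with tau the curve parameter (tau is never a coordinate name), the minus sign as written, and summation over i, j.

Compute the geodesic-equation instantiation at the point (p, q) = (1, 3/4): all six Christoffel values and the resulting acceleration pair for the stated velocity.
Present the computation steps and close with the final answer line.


E = 517/144, F = 97/72, G = 149/18 at the point
E_p = 32/9, E_q = 0, F_p = -211/72, F_q = 0, G_p = 109/18, G_q = 0
EG - F^2 = 16073/576;  g^inv = (576/16073) * [[149/18, -97/72], [-97/72, 517/144]]
first-kind symbols [ij,l] = (1/2)(d_i g_jl + d_j g_il - d_l g_ij): [pp,p] = E_p/2 = 16/9, [pp,q] = F_p - E_q/2 = -211/72, [pq,p] = E_q/2 = 0, [pq,q] = G_p/2 = 109/36, [qq,p] = F_q - G_p/2 = -109/36, [qq,q] = G_q/2 = 0
Gamma^p_ij = (G*[ij,p] - F*[ij,q])/(EG - F^2), Gamma^q_ij = (E*[ij,q] - F*[ij,p])/(EG - F^2)
Gamma_ppp = 96755/144657, Gamma_ppq = -21146/144657, Gamma_pqq = -129928/144657, Gamma_qpp = -133919/289314, Gamma_qpq = 56353/144657, Gamma_qqq = 21146/144657
d^2p/dtau^2 = -(Gamma_ppp*(2)^2 + 2*Gamma_ppq*(2)*(-2) + Gamma_pqq*(-2)^2) = -36476/144657
d^2q/dtau^2 = -(Gamma_qpp*(2)^2 + 2*Gamma_qpq*(2)*(-2) + Gamma_qqq*(-2)^2) = 634078/144657

Answer: Gamma_ppp = 96755/144657, Gamma_ppq = -21146/144657, Gamma_pqq = -129928/144657, Gamma_qpp = -133919/289314, Gamma_qpq = 56353/144657, Gamma_qqq = 21146/144657; accelerations (d^2p/dtau^2, d^2q/dtau^2) = (-36476/144657, 634078/144657)


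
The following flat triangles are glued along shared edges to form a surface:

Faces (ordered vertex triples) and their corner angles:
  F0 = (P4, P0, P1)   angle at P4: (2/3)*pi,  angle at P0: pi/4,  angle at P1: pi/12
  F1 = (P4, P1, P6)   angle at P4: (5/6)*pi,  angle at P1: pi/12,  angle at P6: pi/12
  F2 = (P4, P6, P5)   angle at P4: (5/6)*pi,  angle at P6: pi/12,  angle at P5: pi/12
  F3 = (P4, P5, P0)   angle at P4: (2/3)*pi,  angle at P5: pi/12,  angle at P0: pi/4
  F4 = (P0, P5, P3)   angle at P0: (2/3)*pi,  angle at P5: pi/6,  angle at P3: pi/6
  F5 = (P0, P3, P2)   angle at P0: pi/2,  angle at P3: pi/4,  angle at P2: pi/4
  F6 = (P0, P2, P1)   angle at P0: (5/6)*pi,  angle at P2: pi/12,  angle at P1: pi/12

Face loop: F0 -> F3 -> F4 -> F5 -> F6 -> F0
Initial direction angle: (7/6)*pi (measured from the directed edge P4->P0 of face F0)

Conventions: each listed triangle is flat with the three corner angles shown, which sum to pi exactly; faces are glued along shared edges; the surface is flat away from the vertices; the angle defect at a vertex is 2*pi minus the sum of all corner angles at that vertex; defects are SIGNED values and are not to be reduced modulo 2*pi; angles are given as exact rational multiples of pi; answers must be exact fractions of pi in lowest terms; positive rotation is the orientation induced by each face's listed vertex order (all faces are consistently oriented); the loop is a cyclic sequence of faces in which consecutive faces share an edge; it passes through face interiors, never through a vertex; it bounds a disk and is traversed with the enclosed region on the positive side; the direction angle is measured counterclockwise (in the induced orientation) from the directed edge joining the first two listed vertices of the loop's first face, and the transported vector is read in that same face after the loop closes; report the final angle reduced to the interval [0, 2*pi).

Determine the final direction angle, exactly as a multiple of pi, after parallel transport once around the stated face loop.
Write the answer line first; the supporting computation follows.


Answer: final direction angle = (2/3)*pi

enclosed vertex P0: corner angles sum to (5/2)*pi, defect = 2*pi - (5/2)*pi = -pi/2
adding the enclosed defects to the starting angle (mod 2*pi, induced orientation) gives the holonomy
final angle = (7/6)*pi - pi/2 = (2/3)*pi (mod 2*pi)


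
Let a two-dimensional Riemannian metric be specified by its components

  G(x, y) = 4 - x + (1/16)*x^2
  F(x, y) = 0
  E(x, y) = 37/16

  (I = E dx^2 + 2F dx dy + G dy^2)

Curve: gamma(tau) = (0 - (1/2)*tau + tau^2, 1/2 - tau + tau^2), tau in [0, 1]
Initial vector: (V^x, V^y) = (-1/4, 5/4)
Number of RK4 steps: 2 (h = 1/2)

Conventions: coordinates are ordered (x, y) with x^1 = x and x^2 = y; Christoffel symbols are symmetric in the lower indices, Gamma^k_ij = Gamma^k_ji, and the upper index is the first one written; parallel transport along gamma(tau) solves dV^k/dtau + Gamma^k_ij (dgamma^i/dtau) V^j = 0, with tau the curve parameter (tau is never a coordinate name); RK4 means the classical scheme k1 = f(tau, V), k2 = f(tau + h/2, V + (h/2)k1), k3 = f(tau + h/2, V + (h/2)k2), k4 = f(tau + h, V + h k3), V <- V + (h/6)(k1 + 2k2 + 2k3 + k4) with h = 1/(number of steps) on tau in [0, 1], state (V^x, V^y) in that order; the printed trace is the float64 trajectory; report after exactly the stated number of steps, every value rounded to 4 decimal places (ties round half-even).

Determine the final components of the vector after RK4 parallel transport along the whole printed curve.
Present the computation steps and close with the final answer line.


gamma'(tau) = (-1/2 + 2*tau, -1 + 2*tau); f(tau, V)^k = -Gamma^k_ij(gamma(tau)) gamma'^i(tau) V^j; h = 1/2; intermediate values shown to 6 dp
curve data and Christoffel symbols at the stage parameters:
  tau = 0.000000: gamma = (0.000000, 0.500000), gamma' = (-0.500000, -1.000000); Gamma_xxx = 0.000000, Gamma_xxy = 0.000000, Gamma_xyy = 0.216216, Gamma_yxx = 0.000000, Gamma_yxy = -0.125000, Gamma_yyy = 0.000000
  tau = 0.250000: gamma = (-0.062500, 0.312500), gamma' = (0.000000, -0.500000); Gamma_xxx = 0.000000, Gamma_xxy = 0.000000, Gamma_xyy = 0.217905, Gamma_yxx = 0.000000, Gamma_yxy = -0.124031, Gamma_yyy = 0.000000
  tau = 0.500000: gamma = (0.000000, 0.250000), gamma' = (0.500000, 0.000000); Gamma_xxx = 0.000000, Gamma_xxy = 0.000000, Gamma_xyy = 0.216216, Gamma_yxx = 0.000000, Gamma_yxy = -0.125000, Gamma_yyy = 0.000000
  tau = 0.750000: gamma = (0.187500, 0.312500), gamma' = (1.000000, 0.500000); Gamma_xxx = 0.000000, Gamma_xxy = 0.000000, Gamma_xyy = 0.211149, Gamma_yxx = 0.000000, Gamma_yxy = -0.128000, Gamma_yyy = 0.000000
  tau = 1.000000: gamma = (0.500000, 0.500000), gamma' = (1.500000, 1.000000); Gamma_xxx = 0.000000, Gamma_xxy = 0.000000, Gamma_xyy = 0.202703, Gamma_yxx = 0.000000, Gamma_yxy = -0.133333, Gamma_yyy = 0.000000
step 0: V^x = -0.2500, V^y = 1.2500
step 1: k1 = (0.270270, -0.046875), k2 = (0.134914, 0.011314), k3 = (0.136499, 0.013412), k4 = (0.000000, 0.078544); V <- V + (h/6)(k1 + 2k2 + 2k3 + k4): V^x = -0.1822, V^y = 1.2568
step 2: k1 = (0.000000, 0.078548), k2 = (-0.134755, 0.151715), k3 = (-0.136686, 0.151901), k4 = (-0.270144, 0.233131); V <- V + (h/6)(k1 + 2k2 + 2k3 + k4): V^x = -0.2500, V^y = 1.3333

Answer: V^x = -0.2500, V^y = 1.3333


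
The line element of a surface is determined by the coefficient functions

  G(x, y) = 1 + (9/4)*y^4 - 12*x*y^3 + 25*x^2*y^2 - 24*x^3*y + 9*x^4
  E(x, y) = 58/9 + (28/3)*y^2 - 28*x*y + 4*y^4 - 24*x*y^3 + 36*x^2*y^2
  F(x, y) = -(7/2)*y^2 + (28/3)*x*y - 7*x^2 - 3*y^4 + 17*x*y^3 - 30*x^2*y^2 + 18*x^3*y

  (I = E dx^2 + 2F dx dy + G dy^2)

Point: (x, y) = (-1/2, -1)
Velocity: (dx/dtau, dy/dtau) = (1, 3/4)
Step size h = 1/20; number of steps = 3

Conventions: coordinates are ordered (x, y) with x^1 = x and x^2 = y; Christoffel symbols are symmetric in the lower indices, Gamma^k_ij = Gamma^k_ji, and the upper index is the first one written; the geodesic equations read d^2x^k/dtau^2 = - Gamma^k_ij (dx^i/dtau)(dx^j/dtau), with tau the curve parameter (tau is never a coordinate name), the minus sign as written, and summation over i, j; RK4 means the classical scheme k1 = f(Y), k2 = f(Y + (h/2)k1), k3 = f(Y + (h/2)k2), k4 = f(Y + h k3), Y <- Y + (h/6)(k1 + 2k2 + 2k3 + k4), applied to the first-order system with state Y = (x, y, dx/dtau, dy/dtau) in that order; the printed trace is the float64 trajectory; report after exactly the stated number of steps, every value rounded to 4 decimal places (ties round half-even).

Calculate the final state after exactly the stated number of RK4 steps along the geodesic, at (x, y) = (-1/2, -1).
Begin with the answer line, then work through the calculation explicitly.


Answer: x = -0.3694, y = -0.8842, dx/dtau = 0.7759, dy/dtau = 0.7868

f(Y) = (dx/dtau, dy/dtau, -Gamma^x_ij Y'^i Y'^j, -Gamma^y_ij Y'^i Y'^j) with the Gammas evaluated at the stage position; h = 0.050000; intermediate values shown to 6 dp
step 0: x = -0.5000, y = -1.0000, dx/dtau = 1.0000, dy/dtau = 0.7500
step 1:
  k1: at (x, y) = (-0.500000, -1.000000), (dx/dtau, dy/dtau) = (1.000000, 0.750000); Gamma_xxx = 2.816626, Gamma_xxy = -0.469438, Gamma_xyy = 0.469438, Gamma_yxx = -0.528117, Gamma_yxy = 0.088020, Gamma_yyy = -0.088020; k1 = (1.000000, 0.750000, -2.376528, 0.445599)
  k2: at (x, y) = (-0.475000, -0.981250), (dx/dtau, dy/dtau) = (0.940587, 0.761140); Gamma_xxx = 2.686723, Gamma_xxy = -0.490569, Gamma_xyy = 0.476309, Gamma_yxx = -0.471728, Gamma_yxy = 0.086133, Gamma_yyy = -0.083629; k2 = (0.940587, 0.761140, -1.950480, 0.342460)
  k3: at (x, y) = (-0.476485, -0.980972), (dx/dtau, dy/dtau) = (0.951238, 0.758562); Gamma_xxx = 2.692311, Gamma_xxy = -0.487143, Gamma_xyy = 0.474335, Gamma_yxx = -0.472169, Gamma_yxy = 0.085434, Gamma_yyy = -0.083187; k3 = (0.951238, 0.758562, -2.006069, 0.351818)
  k4: at (x, y) = (-0.452438, -0.962072), (dx/dtau, dy/dtau) = (0.899697, 0.767591); Gamma_xxx = 2.563181, Gamma_xxy = -0.503388, Gamma_xyy = 0.477991, Gamma_yxx = -0.425932, Gamma_yxy = 0.083650, Gamma_yyy = -0.079429; k4 = (0.899697, 0.767591, -1.661128, 0.276035)
  Y <- Y + (h/6)(k1 + 2k2 + 2k3 + k4): x = -0.4526, y = -0.9620, dx/dtau = 0.9004, dy/dtau = 0.7676
step 2:
  k1: at (x, y) = (-0.452639, -0.962025), (dx/dtau, dy/dtau) = (0.900410, 0.767585); Gamma_xxx = 2.563944, Gamma_xxy = -0.502944, Gamma_xyy = 0.477738, Gamma_yxx = -0.425934, Gamma_yxy = 0.083551, Gamma_yyy = -0.079364; k1 = (0.900410, 0.767585, -1.664954, 0.276590)
  k2: at (x, y) = (-0.430129, -0.942835), (dx/dtau, dy/dtau) = (0.858787, 0.774500); Gamma_xxx = 2.442386, Gamma_xxy = -0.514023, Gamma_xyy = 0.478370, Gamma_yxx = -0.387584, Gamma_yxy = 0.081571, Gamma_yyy = -0.075913; k2 = (0.858787, 0.774500, -1.404461, 0.222875)
  k3: at (x, y) = (-0.431169, -0.942663), (dx/dtau, dy/dtau) = (0.865299, 0.773157); Gamma_xxx = 2.446395, Gamma_xxy = -0.511961, Gamma_xyy = 0.477218, Gamma_yxx = -0.387547, Gamma_yxy = 0.081103, Gamma_yyy = -0.075599; k3 = (0.865299, 0.773157, -1.431970, 0.226847)
  k4: at (x, y) = (-0.409374, -0.923367), (dx/dtau, dy/dtau) = (0.828812, 0.778927); Gamma_xxx = 2.331337, Gamma_xxy = -0.520629, Gamma_xyy = 0.476605, Gamma_yxx = -0.355075, Gamma_yxy = 0.079295, Gamma_yyy = -0.072589; k4 = (0.828812, 0.778927, -1.218413, 0.185571)
  Y <- Y + (h/6)(k1 + 2k2 + 2k3 + k4): x = -0.4095, y = -0.9233, dx/dtau = 0.8291, dy/dtau = 0.7789
step 3:
  k1: at (x, y) = (-0.409494, -0.923343), (dx/dtau, dy/dtau) = (0.829108, 0.778932); Gamma_xxx = 2.331777, Gamma_xxy = -0.520397, Gamma_xyy = 0.476475, Gamma_yxx = -0.355050, Gamma_yxy = 0.079239, Gamma_yyy = -0.072551; k1 = (0.829108, 0.778932, -1.219841, 0.185740)
  k2: at (x, y) = (-0.388766, -0.903870), (dx/dtau, dy/dtau) = (0.798612, 0.783575); Gamma_xxx = 2.225313, Gamma_xxy = -0.526406, Gamma_xyy = 0.474566, Gamma_yxx = -0.327180, Gamma_yxy = 0.077396, Gamma_yyy = -0.069774; k2 = (0.798612, 0.783575, -1.051822, 0.154646)
  k3: at (x, y) = (-0.389529, -0.903754), (dx/dtau, dy/dtau) = (0.802813, 0.782798); Gamma_xxx = 2.228021, Gamma_xxy = -0.525044, Gamma_xyy = 0.473808, Gamma_yxx = -0.327001, Gamma_yxy = 0.077059, Gamma_yyy = -0.069540; k3 = (0.802813, 0.782798, -1.066398, 0.156513)
  k4: at (x, y) = (-0.369353, -0.884203), (dx/dtau, dy/dtau) = (0.775789, 0.786757); Gamma_xxx = 2.128198, Gamma_xxy = -0.529799, Gamma_xyy = 0.471432, Gamma_yxx = -0.302792, Gamma_yxy = 0.075378, Gamma_yyy = -0.067074; k4 = (0.775789, 0.786757, -0.925929, 0.131738)
  Y <- Y + (h/6)(k1 + 2k2 + 2k3 + k4): x = -0.3694, y = -0.8842, dx/dtau = 0.7759, dy/dtau = 0.7868


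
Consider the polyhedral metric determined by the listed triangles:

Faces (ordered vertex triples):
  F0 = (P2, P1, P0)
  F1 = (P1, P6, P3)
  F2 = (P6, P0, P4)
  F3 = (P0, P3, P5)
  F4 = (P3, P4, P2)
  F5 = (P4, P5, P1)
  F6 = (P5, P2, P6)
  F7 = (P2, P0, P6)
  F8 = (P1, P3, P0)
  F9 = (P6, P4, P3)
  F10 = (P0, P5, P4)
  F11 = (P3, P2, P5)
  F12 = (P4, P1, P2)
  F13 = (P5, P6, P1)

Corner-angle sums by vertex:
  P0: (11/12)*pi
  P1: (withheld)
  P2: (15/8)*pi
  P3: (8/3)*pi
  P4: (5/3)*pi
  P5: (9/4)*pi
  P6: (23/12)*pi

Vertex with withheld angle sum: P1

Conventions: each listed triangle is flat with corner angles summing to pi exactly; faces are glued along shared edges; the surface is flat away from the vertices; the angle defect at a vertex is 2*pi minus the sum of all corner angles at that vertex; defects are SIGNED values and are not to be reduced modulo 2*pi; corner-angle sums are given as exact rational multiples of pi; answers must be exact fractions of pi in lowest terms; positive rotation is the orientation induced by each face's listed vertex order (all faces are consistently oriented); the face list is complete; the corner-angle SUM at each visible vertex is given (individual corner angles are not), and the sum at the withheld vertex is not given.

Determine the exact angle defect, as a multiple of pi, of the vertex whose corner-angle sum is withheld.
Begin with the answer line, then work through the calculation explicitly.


Answer: defect(P1) = (-17/24)*pi

V = 7, E = 21, F = 14; chi = V - E + F = 0
Gauss-Bonnet: total defect = 2*pi*chi = 0; visible defects sum to (17/24)*pi


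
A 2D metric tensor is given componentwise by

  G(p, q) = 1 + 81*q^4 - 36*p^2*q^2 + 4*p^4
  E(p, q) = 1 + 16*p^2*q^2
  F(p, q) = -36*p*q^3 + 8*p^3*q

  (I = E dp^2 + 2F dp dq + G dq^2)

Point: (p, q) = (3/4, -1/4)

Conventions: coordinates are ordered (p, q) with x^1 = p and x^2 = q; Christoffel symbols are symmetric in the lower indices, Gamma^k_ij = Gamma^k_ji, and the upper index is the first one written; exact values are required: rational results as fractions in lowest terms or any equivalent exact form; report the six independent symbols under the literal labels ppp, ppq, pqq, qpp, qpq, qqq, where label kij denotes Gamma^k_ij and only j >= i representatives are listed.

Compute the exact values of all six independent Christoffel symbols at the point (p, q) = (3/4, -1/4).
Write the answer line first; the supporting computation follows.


Answer: Gamma_ppp = 192/481, Gamma_ppq = -576/481, Gamma_pqq = -864/481, Gamma_qpp = -144/481, Gamma_qpq = 432/481, Gamma_qqq = 648/481

E = 25/16, F = -27/64, G = 337/256 at the point
E_p = 3/2, E_q = -9/2, F_p = -45/16, F_q = -27/16, G_p = 27/8, G_q = 81/16
EG - F^2 = 481/256;  g^inv = (256/481) * [[337/256, 27/64], [27/64, 25/16]]
first-kind symbols [ij,l] = (1/2)(d_i g_jl + d_j g_il - d_l g_ij): [pp,p] = E_p/2 = 3/4, [pp,q] = F_p - E_q/2 = -9/16, [pq,p] = E_q/2 = -9/4, [pq,q] = G_p/2 = 27/16, [qq,p] = F_q - G_p/2 = -27/8, [qq,q] = G_q/2 = 81/32
Gamma^p_ij = (G*[ij,p] - F*[ij,q])/(EG - F^2), Gamma^q_ij = (E*[ij,q] - F*[ij,p])/(EG - F^2)


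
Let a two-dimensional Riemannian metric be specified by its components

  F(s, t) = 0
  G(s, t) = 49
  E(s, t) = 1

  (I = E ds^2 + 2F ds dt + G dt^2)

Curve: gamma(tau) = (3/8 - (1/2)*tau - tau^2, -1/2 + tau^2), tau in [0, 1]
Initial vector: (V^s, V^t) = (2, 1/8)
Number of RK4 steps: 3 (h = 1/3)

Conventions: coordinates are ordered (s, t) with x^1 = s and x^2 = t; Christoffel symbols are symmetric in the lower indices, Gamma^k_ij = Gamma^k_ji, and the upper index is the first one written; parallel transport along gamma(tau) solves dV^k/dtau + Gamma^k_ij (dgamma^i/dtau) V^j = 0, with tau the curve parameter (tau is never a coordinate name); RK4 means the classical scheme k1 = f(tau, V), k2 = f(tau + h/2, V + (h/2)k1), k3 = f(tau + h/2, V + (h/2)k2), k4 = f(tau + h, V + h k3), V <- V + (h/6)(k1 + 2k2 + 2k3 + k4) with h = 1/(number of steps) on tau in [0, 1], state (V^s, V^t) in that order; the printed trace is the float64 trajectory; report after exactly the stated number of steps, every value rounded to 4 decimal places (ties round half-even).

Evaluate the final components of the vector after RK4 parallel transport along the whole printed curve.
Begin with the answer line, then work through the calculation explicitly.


Answer: V^s = 2.0000, V^t = 0.1250

gamma'(tau) = (-1/2 - 2*tau, 2*tau); f(tau, V)^k = -Gamma^k_ij(gamma(tau)) gamma'^i(tau) V^j; h = 1/3; intermediate values shown to 6 dp
curve data and Christoffel symbols at the stage parameters:
  tau = 0.000000: gamma = (0.375000, -0.500000), gamma' = (-0.500000, 0.000000); Gamma_sss = 0.000000, Gamma_sst = 0.000000, Gamma_stt = 0.000000, Gamma_tss = 0.000000, Gamma_tst = 0.000000, Gamma_ttt = 0.000000
  tau = 0.166667: gamma = (0.263889, -0.472222), gamma' = (-0.833333, 0.333333); Gamma_sss = 0.000000, Gamma_sst = 0.000000, Gamma_stt = 0.000000, Gamma_tss = 0.000000, Gamma_tst = 0.000000, Gamma_ttt = 0.000000
  tau = 0.333333: gamma = (0.097222, -0.388889), gamma' = (-1.166667, 0.666667); Gamma_sss = 0.000000, Gamma_sst = 0.000000, Gamma_stt = 0.000000, Gamma_tss = 0.000000, Gamma_tst = 0.000000, Gamma_ttt = 0.000000
  tau = 0.500000: gamma = (-0.125000, -0.250000), gamma' = (-1.500000, 1.000000); Gamma_sss = 0.000000, Gamma_sst = 0.000000, Gamma_stt = 0.000000, Gamma_tss = 0.000000, Gamma_tst = 0.000000, Gamma_ttt = 0.000000
  tau = 0.666667: gamma = (-0.402778, -0.055556), gamma' = (-1.833333, 1.333333); Gamma_sss = 0.000000, Gamma_sst = 0.000000, Gamma_stt = 0.000000, Gamma_tss = 0.000000, Gamma_tst = 0.000000, Gamma_ttt = 0.000000
  tau = 0.833333: gamma = (-0.736111, 0.194444), gamma' = (-2.166667, 1.666667); Gamma_sss = 0.000000, Gamma_sst = 0.000000, Gamma_stt = 0.000000, Gamma_tss = 0.000000, Gamma_tst = 0.000000, Gamma_ttt = 0.000000
  tau = 1.000000: gamma = (-1.125000, 0.500000), gamma' = (-2.500000, 2.000000); Gamma_sss = 0.000000, Gamma_sst = 0.000000, Gamma_stt = 0.000000, Gamma_tss = 0.000000, Gamma_tst = 0.000000, Gamma_ttt = 0.000000
step 0: V^s = 2.0000, V^t = 0.1250
step 1: k1 = (0.000000, 0.000000), k2 = (0.000000, 0.000000), k3 = (0.000000, 0.000000), k4 = (0.000000, 0.000000); V <- V + (h/6)(k1 + 2k2 + 2k3 + k4): V^s = 2.0000, V^t = 0.1250
step 2: k1 = (0.000000, 0.000000), k2 = (0.000000, 0.000000), k3 = (0.000000, 0.000000), k4 = (0.000000, 0.000000); V <- V + (h/6)(k1 + 2k2 + 2k3 + k4): V^s = 2.0000, V^t = 0.1250
step 3: k1 = (0.000000, 0.000000), k2 = (0.000000, 0.000000), k3 = (0.000000, 0.000000), k4 = (0.000000, 0.000000); V <- V + (h/6)(k1 + 2k2 + 2k3 + k4): V^s = 2.0000, V^t = 0.1250
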